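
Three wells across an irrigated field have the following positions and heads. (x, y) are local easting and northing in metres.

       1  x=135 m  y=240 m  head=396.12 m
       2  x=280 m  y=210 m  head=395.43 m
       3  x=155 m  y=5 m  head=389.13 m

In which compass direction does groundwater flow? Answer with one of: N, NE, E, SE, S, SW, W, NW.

Differences from 1: to 2 (Δx, Δy, Δh) = (145, -30, -0.69); to 3 = (20, -235, -6.99).
Solve a·Δx + b·Δy = Δh: det = 145·(-235) − 20·(-30) = -33475.
∂h/∂x = [(-0.69)·(-235) − (-6.99)·(-30)] / -33475 = +0.001420
∂h/∂y = [145·(-6.99) − 20·(-0.69)] / -33475 = +0.02987
Flow = −∇h = (-0.001420 east, -0.02987 north), which points south.

S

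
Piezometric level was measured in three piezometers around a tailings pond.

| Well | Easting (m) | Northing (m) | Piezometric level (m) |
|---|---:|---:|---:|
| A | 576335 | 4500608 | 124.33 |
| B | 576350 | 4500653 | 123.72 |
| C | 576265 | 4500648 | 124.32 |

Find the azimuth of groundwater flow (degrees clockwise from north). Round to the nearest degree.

Differences from A: to B (Δx, Δy, Δh) = (15, 45, -0.61); to C = (-70, 40, -0.01).
Solve a·Δx + b·Δy = Δh: det = 15·40 − (-70)·45 = 3750.
∂h/∂x = [(-0.61)·40 − (-0.01)·45] / 3750 = -0.006387
∂h/∂y = [15·(-0.01) − (-70)·(-0.61)] / 3750 = -0.01143
Flow direction (−∇h) has components (+0.006387 E, +0.01143 N).
Azimuth = atan2(E, N) = atan2(+0.006387, +0.01143) = 29.2° ≈ 029°.

029°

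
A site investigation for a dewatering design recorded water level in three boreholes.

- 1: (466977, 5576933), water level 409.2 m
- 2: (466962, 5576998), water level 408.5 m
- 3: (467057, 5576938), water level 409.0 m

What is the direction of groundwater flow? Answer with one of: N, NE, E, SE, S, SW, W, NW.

N

Differences from 1: to 2 (Δx, Δy, Δh) = (-15, 65, -0.7); to 3 = (80, 5, -0.2).
Determinant of the coordinate differences = (-15)·5 − 80·65 = -5275.
∂h/∂x = [(-0.7)·5 − (-0.2)·65] / -5275 = -0.001801
∂h/∂y = [(-15)·(-0.2) − 80·(-0.7)] / -5275 = -0.01118
Flow = −∇h = (+0.001801 east, +0.01118 north), which points north.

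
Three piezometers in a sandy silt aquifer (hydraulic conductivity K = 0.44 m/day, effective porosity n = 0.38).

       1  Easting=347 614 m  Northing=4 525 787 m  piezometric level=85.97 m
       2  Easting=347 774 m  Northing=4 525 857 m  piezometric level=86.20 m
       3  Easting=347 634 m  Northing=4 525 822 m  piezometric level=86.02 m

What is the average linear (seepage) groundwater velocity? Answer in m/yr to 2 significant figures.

0.57 m/yr

Differences from 1: to 2 (Δx, Δy, Δh) = (160, 70, +0.23); to 3 = (20, 35, +0.05).
Determinant of the coordinate differences = 160·35 − 20·70 = 4200.
∂h/∂x = [(+0.23)·35 − (+0.05)·70] / 4200 = +0.001083
∂h/∂y = [160·(+0.05) − 20·(+0.23)] / 4200 = +0.0008095
|∇h| = √(0.001083² + 0.0008095²) = 0.001352
Seepage velocity v = K·i/n = 0.44 × 0.001352 / 0.38 = 0.001565 m/day = 0.5716 m/yr.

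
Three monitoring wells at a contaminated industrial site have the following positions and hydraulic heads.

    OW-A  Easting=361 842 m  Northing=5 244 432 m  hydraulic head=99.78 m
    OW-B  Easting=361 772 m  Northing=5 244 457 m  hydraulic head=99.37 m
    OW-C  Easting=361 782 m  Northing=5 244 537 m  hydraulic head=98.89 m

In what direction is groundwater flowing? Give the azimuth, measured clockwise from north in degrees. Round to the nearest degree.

Differences from OW-A: to OW-B (Δx, Δy, Δh) = (-70, 25, -0.41); to OW-C = (-60, 105, -0.89).
Solve a·Δx + b·Δy = Δh: det = (-70)·105 − (-60)·25 = -5850.
∂h/∂x = [(-0.41)·105 − (-0.89)·25] / -5850 = +0.003556
∂h/∂y = [(-70)·(-0.89) − (-60)·(-0.41)] / -5850 = -0.006444
Flow direction (−∇h) has components (-0.003556 E, +0.006444 N).
Azimuth = atan2(E, N) = atan2(-0.003556, +0.006444) = 331.1° ≈ 331°.

331°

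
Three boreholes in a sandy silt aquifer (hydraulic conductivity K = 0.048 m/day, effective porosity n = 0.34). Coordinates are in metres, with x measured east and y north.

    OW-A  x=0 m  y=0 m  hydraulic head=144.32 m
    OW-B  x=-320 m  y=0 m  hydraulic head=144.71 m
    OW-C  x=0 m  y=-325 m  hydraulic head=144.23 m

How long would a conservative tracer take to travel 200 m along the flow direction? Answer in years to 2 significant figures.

3100 years

∂h/∂x = (144.71 − 144.32) / (-320 − 0) = -0.001219
∂h/∂y = (144.23 − 144.32) / (-325 − 0) = +0.0002769
|∇h| = √(-0.001219² + 0.0002769²) = 0.00125
Seepage velocity v = K·i/n = 0.048 × 0.00125 / 0.34 = 0.0001765 m/day.
t = 200 / 0.0001765 = 1.133e+06 days = 3.1e+03 years.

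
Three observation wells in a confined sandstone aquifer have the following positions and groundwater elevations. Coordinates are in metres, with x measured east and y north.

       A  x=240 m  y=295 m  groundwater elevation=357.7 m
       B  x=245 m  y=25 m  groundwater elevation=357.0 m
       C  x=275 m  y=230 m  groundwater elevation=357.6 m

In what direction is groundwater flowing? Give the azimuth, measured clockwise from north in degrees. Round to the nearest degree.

With h = a·x + b·y + c and A as origin, the differences give:
  5·a + (-270)·b = -0.7
  35·a + (-65)·b = -0.1
Eliminate b (×(-65) and ×(-270), subtract): 9125·a = 18.50 → a = ∂h/∂x = +0.002027
Back-substitute: b = ∂h/∂y = +0.002630.
Flow direction (−∇h) has components (-0.002027 E, -0.002630 N).
Azimuth = atan2(E, N) = atan2(-0.002027, -0.002630) = 217.6° ≈ 218°.

218°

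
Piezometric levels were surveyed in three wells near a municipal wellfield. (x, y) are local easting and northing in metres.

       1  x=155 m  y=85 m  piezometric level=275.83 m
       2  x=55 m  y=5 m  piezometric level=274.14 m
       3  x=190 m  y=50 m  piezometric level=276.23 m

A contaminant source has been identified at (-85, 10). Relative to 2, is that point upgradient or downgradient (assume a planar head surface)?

downgradient

With h = a·x + b·y + c and 1 as origin, the differences give:
  (-100)·a + (-80)·b = -1.69
  35·a + (-35)·b = +0.40
Eliminate b (×(-35) and ×(-80), subtract): 6300·a = 91.150 → a = ∂h/∂x = +0.01447
Back-substitute: b = ∂h/∂y = +0.003040.
Head at (-85, 10) = 275.83 + (+0.01447)·(-240) + (+0.003040)·(-75) = 272.13 m.
That is lower than the 274.14 m at 2, so the point is downgradient.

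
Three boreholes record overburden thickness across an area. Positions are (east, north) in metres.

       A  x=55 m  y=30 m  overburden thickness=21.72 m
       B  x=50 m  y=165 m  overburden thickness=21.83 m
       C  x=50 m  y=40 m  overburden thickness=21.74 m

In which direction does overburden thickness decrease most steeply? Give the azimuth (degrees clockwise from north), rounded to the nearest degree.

106°

Differences from A: to B (Δx, Δy, Δh) = (-5, 135, +0.11); to C = (-5, 10, +0.02).
Solve a·Δx + b·Δy = Δd: det = (-5)·10 − (-5)·135 = 625.
∂d/∂x = [(+0.11)·10 − (+0.02)·135] / 625 = -0.002560
∂d/∂y = [(-5)·(+0.02) − (-5)·(+0.11)] / 625 = +0.0007200
Steepest decrease is along −∇f: components (+0.002560 E, -0.0007200 N).
Azimuth = atan2(+0.002560, -0.0007200) = 105.7° ≈ 106°.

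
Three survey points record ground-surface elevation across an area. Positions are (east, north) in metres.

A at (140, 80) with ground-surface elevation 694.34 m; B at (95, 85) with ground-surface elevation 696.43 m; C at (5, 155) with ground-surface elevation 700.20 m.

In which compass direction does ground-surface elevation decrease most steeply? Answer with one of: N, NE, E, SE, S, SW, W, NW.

E

With z = a·x + b·y + c and A as origin, the differences give:
  (-45)·a + 5·b = +2.09
  (-135)·a + 75·b = +5.86
Eliminate b (×75 and ×5, subtract): -2700·a = 127.450 → a = ∂z/∂x = -0.04720
Back-substitute: b = ∂z/∂y = -0.006833.
Steepest decrease is along −∇f = (+0.04720 E, +0.006833 N) → east.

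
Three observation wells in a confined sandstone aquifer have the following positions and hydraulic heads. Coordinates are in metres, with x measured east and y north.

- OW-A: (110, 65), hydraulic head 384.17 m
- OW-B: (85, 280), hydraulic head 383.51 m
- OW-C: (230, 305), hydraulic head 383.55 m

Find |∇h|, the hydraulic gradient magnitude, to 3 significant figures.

0.00308

Taking OW-A as reference: OW-B−OW-A = (-25, 215, -0.66); OW-C−OW-A = (120, 240, -0.62).
Determinant of the coordinate differences = (-25)·240 − 120·215 = -31800.
∂h/∂x = [(-0.66)·240 − (-0.62)·215] / -31800 = +0.0007893
∂h/∂y = [(-25)·(-0.62) − 120·(-0.66)] / -31800 = -0.002978
|∇h| = √(0.0007893² + -0.002978²) = 0.003081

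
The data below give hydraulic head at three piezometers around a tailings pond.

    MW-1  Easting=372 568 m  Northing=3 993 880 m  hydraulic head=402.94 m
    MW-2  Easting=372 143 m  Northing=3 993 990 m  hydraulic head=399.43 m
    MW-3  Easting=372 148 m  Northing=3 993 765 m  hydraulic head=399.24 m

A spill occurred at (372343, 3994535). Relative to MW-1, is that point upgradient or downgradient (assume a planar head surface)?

Differences from MW-1: to MW-2 (Δx, Δy, Δh) = (-425, 110, -3.51); to MW-3 = (-420, -115, -3.70).
Determinant of the coordinate differences = (-425)·(-115) − (-420)·110 = 95075.
∂h/∂x = [(-3.51)·(-115) − (-3.70)·110] / 95075 = +0.008526
∂h/∂y = [(-425)·(-3.70) − (-420)·(-3.51)] / 95075 = +0.001034
Head at (372343, 3994535) = 402.94 + (+0.008526)·(-225) + (+0.001034)·(655) = 401.70 m.
That is lower than the 402.94 m at MW-1, so the point is downgradient.

downgradient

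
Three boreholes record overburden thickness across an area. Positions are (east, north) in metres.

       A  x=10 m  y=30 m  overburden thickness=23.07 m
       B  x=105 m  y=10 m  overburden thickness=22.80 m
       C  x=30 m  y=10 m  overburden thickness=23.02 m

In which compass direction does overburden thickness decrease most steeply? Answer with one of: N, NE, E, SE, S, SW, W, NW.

E

Differences from A: to B (Δx, Δy, Δh) = (95, -20, -0.27); to C = (20, -20, -0.05).
Determinant of the coordinate differences = 95·(-20) − 20·(-20) = -1500.
∂d/∂x = [(-0.27)·(-20) − (-0.05)·(-20)] / -1500 = -0.002933
∂d/∂y = [95·(-0.05) − 20·(-0.27)] / -1500 = -0.0004333
Steepest decrease is along −∇f = (+0.002933 E, +0.0004333 N) → east.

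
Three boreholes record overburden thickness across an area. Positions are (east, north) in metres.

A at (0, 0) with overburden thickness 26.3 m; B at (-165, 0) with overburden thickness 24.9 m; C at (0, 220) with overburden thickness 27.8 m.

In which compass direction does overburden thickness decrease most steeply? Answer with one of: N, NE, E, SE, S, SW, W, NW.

SW

∂d/∂x = (24.9 − 26.3) / (-165 − 0) = +0.008485
∂d/∂y = (27.8 − 26.3) / (220 − 0) = +0.006818
Steepest decrease is along −∇f = (-0.008485 E, -0.006818 N) → southwest.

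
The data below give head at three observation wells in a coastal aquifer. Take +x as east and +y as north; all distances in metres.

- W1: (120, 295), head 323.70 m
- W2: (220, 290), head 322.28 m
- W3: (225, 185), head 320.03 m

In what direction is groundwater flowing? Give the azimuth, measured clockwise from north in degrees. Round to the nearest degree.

148°

Three-point gradient (reference W1): Δ to W2 = (100, -5, -1.42), Δ to W3 = (105, -110, -3.67).
∂h/∂x = -0.01316, ∂h/∂y = +0.02080 (det = -10475).
Flow direction (−∇h) has components (+0.01316 E, -0.02080 N).
Azimuth = atan2(E, N) = atan2(+0.01316, -0.02080) = 147.7° ≈ 148°.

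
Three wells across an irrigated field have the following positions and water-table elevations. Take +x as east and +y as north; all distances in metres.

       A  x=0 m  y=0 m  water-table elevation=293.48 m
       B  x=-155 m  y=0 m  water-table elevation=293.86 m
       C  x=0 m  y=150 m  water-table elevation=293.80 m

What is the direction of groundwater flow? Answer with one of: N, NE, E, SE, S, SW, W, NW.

SE

∂h/∂x = (293.86 − 293.48) / (-155 − 0) = -0.002452
∂h/∂y = (293.80 − 293.48) / (150 − 0) = +0.002133
Flow = −∇h = (+0.002452 east, -0.002133 north), which points southeast.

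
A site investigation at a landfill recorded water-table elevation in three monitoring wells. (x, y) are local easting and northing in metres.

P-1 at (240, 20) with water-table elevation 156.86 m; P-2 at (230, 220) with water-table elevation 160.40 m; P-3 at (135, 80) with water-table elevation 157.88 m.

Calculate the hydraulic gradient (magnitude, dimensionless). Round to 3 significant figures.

0.0177

Differences from P-1: to P-2 (Δx, Δy, Δh) = (-10, 200, +3.54); to P-3 = (-105, 60, +1.02).
Determinant of the coordinate differences = (-10)·60 − (-105)·200 = 20400.
∂h/∂x = [(+3.54)·60 − (+1.02)·200] / 20400 = +0.0004118
∂h/∂y = [(-10)·(+1.02) − (-105)·(+3.54)] / 20400 = +0.01772
|∇h| = √(0.0004118² + 0.01772²) = 0.01772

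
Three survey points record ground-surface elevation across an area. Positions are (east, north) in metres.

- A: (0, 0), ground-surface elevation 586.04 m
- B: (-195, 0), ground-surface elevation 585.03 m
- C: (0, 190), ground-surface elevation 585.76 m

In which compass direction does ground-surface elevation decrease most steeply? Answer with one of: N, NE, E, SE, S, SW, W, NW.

W

∂z/∂x = (585.03 − 586.04) / (-195 − 0) = +0.005179
∂z/∂y = (585.76 − 586.04) / (190 − 0) = -0.001474
Steepest decrease is along −∇f = (-0.005179 E, +0.001474 N) → west.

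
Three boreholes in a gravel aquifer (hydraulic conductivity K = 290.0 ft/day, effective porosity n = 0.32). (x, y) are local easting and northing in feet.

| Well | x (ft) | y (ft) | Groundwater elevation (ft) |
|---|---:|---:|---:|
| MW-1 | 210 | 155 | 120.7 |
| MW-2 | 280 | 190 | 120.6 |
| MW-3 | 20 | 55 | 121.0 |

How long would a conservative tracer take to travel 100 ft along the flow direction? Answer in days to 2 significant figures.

19 days

Differences from MW-1: to MW-2 (Δx, Δy, Δh) = (70, 35, -0.1); to MW-3 = (-190, -100, +0.3).
Determinant of the coordinate differences = 70·(-100) − (-190)·35 = -350.
∂h/∂x = [(-0.1)·(-100) − (+0.3)·35] / -350 = +0.001429
∂h/∂y = [70·(+0.3) − (-190)·(-0.1)] / -350 = -0.005714
|∇h| = √(0.001429² + -0.005714²) = 0.00589
Seepage velocity v = K·i/n = 290.0 × 0.00589 / 0.32 = 5.338 ft/day.
t = 100 / 5.338 = 18.73 days.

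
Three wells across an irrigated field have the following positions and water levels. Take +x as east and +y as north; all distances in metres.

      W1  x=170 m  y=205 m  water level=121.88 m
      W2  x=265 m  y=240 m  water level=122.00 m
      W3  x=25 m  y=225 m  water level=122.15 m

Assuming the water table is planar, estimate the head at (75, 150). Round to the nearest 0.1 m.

Three-point gradient (reference W1): Δ to W2 = (95, 35, +0.12), Δ to W3 = (-145, 20, +0.27).
∂h/∂x = -0.001011, ∂h/∂y = +0.006172 (det = 6975).
h(75, 150) = 121.88 + (-0.001011)·(-95) + (+0.006172)·(-55) = 121.88 +0.096 -0.339 = 121.637 m.

121.6 m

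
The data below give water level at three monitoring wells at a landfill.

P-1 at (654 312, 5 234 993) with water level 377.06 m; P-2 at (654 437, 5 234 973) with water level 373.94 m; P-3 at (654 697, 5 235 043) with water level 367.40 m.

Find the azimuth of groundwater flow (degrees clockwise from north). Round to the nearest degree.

089°

With h = a·x + b·y + c and P-1 as origin, the differences give:
  125·a + (-20)·b = -3.12
  385·a + 50·b = -9.66
Eliminate b (×50 and ×(-20), subtract): 13950·a = -349.200 → a = ∂h/∂x = -0.02503
Back-substitute: b = ∂h/∂y = -0.0004516.
Flow direction (−∇h) has components (+0.02503 E, +0.0004516 N).
Azimuth = atan2(E, N) = atan2(+0.02503, +0.0004516) = 89.0° ≈ 089°.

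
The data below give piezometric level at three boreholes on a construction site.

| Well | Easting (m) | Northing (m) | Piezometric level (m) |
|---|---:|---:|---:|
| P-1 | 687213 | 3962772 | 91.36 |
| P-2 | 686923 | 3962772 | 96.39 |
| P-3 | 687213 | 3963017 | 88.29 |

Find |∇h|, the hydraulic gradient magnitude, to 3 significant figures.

∂h/∂x = (96.39 − 91.36) / (686923 − 687213) = -0.01734
∂h/∂y = (88.29 − 91.36) / (3963017 − 3962772) = -0.01253
|∇h| = √(-0.01734² + -0.01253²) = 0.02139

0.0214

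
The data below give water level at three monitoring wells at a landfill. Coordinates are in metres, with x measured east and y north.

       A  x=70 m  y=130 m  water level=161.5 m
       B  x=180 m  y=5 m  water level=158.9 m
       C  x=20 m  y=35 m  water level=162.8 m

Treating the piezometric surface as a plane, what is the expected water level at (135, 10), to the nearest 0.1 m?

160.0 m

With h = a·x + b·y + c and A as origin, the differences give:
  110·a + (-125)·b = -2.6
  (-50)·a + (-95)·b = +1.3
Eliminate b (×(-95) and ×(-125), subtract): -16700·a = 409.50 → a = ∂h/∂x = -0.02452
Back-substitute: b = ∂h/∂y = -0.0007784.
h(135, 10) = 161.5 + (-0.02452)·(65) + (-0.0007784)·(-120) = 161.5 -1.594 +0.093 = 160.000 m.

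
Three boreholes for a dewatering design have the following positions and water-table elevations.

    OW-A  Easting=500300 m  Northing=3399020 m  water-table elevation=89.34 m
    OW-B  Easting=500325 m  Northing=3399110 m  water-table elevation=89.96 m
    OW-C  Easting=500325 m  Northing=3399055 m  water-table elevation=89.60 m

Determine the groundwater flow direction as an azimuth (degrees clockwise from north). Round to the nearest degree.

Differences from OW-A: to OW-B (Δx, Δy, Δh) = (25, 90, +0.62); to OW-C = (25, 35, +0.26).
Solve a·Δx + b·Δy = Δh: det = 25·35 − 25·90 = -1375.
∂h/∂x = [(+0.62)·35 − (+0.26)·90] / -1375 = +0.001236
∂h/∂y = [25·(+0.26) − 25·(+0.62)] / -1375 = +0.006545
Flow direction (−∇h) has components (-0.001236 E, -0.006545 N).
Azimuth = atan2(E, N) = atan2(-0.001236, -0.006545) = 190.7° ≈ 191°.

191°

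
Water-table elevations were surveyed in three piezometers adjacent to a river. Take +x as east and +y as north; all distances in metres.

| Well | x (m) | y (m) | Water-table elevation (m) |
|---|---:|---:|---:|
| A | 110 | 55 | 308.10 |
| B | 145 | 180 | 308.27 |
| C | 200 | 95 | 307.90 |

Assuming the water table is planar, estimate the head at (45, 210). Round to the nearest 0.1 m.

308.7 m

Taking A as reference: B−A = (35, 125, +0.17); C−A = (90, 40, -0.20).
Solve a·Δx + b·Δy = Δh: det = 35·40 − 90·125 = -9850.
∂h/∂x = [(+0.17)·40 − (-0.20)·125] / -9850 = -0.003228
∂h/∂y = [35·(-0.20) − 90·(+0.17)] / -9850 = +0.002264
h(45, 210) = 308.10 + (-0.003228)·(-65) + (+0.002264)·(155) = 308.10 +0.210 +0.351 = 308.661 m.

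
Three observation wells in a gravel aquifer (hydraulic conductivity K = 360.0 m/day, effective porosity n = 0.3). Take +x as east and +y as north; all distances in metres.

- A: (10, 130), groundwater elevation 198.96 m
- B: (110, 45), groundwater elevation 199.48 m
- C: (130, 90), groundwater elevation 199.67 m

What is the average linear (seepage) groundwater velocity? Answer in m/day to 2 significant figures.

7.8 m/day

Taking A as reference: B−A = (100, -85, +0.52); C−A = (120, -40, +0.71).
Determinant of the coordinate differences = 100·(-40) − 120·(-85) = 6200.
∂h/∂x = [(+0.52)·(-40) − (+0.71)·(-85)] / 6200 = +0.006379
∂h/∂y = [100·(+0.71) − 120·(+0.52)] / 6200 = +0.001387
|∇h| = √(0.006379² + 0.001387²) = 0.006528
Seepage velocity v = K·i/n = 360.0 × 0.006528 / 0.3 = 7.834 m/day.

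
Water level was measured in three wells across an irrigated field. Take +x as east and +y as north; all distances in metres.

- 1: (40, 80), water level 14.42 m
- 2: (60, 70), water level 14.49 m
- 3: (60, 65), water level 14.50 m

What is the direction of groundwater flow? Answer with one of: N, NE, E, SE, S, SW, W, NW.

Taking 1 as reference: 2−1 = (20, -10, +0.07); 3−1 = (20, -15, +0.08).
Solve a·Δx + b·Δy = Δh: det = 20·(-15) − 20·(-10) = -100.
∂h/∂x = [(+0.07)·(-15) − (+0.08)·(-10)] / -100 = +0.002500
∂h/∂y = [20·(+0.08) − 20·(+0.07)] / -100 = -0.002000
Flow = −∇h = (-0.002500 east, +0.002000 north), which points northwest.

NW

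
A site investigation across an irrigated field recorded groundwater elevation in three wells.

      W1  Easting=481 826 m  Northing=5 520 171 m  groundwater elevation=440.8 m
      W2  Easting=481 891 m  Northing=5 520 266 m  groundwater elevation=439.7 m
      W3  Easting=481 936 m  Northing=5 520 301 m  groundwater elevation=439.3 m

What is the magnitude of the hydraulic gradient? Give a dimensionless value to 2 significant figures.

Differences from W1: to W2 (Δx, Δy, Δh) = (65, 95, -1.1); to W3 = (110, 130, -1.5).
Solve a·Δx + b·Δy = Δh: det = 65·130 − 110·95 = -2000.
∂h/∂x = [(-1.1)·130 − (-1.5)·95] / -2000 = +0.0002500
∂h/∂y = [65·(-1.5) − 110·(-1.1)] / -2000 = -0.01175
|∇h| = √(0.0002500² + -0.01175²) = 0.01175

0.012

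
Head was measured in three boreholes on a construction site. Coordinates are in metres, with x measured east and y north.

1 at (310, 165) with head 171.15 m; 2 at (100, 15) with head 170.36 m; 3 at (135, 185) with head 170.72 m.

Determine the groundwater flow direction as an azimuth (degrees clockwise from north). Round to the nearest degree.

239°

Taking 1 as reference: 2−1 = (-210, -150, -0.79); 3−1 = (-175, 20, -0.43).
Solve a·Δx + b·Δy = Δh: det = (-210)·20 − (-175)·(-150) = -30450.
∂h/∂x = [(-0.79)·20 − (-0.43)·(-150)] / -30450 = +0.002637
∂h/∂y = [(-210)·(-0.43) − (-175)·(-0.79)] / -30450 = +0.001575
Flow direction (−∇h) has components (-0.002637 E, -0.001575 N).
Azimuth = atan2(E, N) = atan2(-0.002637, -0.001575) = 239.2° ≈ 239°.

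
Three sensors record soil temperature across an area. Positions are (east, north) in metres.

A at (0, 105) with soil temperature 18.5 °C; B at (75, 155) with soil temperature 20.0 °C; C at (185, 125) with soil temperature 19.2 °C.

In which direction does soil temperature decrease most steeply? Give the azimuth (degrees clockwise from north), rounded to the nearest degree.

181°

Three-point gradient (reference A): Δ to B = (75, 50, +1.5), Δ to C = (185, 20, +0.7).
∂T/∂x = +0.0006452, ∂T/∂y = +0.02903 (det = -7750).
Steepest decrease is along −∇f: components (-0.0006452 E, -0.02903 N).
Azimuth = atan2(-0.0006452, -0.02903) = 181.3° ≈ 181°.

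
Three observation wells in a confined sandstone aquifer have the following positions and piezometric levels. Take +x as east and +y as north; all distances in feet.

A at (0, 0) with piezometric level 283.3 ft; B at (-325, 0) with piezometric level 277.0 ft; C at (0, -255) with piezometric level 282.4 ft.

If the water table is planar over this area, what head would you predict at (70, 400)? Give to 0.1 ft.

286.1 ft

∂h/∂x = (277.0 − 283.3) / (-325 − 0) = +0.01938
∂h/∂y = (282.4 − 283.3) / (-255 − 0) = +0.003529
h(70, 400) = 283.3 + (+0.01938)·(70) + (+0.003529)·(400) = 283.3 +1.357 +1.412 = 286.069 ft.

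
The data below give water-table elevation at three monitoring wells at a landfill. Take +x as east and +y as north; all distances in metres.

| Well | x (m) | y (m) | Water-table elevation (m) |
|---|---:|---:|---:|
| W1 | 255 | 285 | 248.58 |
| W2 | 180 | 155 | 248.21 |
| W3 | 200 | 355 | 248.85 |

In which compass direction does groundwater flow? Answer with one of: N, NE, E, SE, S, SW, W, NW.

S

Differences from W1: to W2 (Δx, Δy, Δh) = (-75, -130, -0.37); to W3 = (-55, 70, +0.27).
Determinant of the coordinate differences = (-75)·70 − (-55)·(-130) = -12400.
∂h/∂x = [(-0.37)·70 − (+0.27)·(-130)] / -12400 = -0.0007419
∂h/∂y = [(-75)·(+0.27) − (-55)·(-0.37)] / -12400 = +0.003274
Flow = −∇h = (+0.0007419 east, -0.003274 north), which points south.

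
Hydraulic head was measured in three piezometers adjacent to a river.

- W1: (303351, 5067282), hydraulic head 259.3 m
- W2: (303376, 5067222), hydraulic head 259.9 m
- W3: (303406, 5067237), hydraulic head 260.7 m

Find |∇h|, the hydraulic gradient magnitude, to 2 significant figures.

0.026

Differences from W1: to W2 (Δx, Δy, Δh) = (25, -60, +0.6); to W3 = (55, -45, +1.4).
Solve a·Δx + b·Δy = Δh: det = 25·(-45) − 55·(-60) = 2175.
∂h/∂x = [(+0.6)·(-45) − (+1.4)·(-60)] / 2175 = +0.02621
∂h/∂y = [25·(+1.4) − 55·(+0.6)] / 2175 = +0.0009195
|∇h| = √(0.02621² + 0.0009195²) = 0.02623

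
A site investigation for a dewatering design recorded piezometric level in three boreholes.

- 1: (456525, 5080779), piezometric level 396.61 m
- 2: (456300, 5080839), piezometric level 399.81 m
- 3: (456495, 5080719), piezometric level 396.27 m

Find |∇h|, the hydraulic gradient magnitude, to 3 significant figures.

Taking 1 as reference: 2−1 = (-225, 60, +3.20); 3−1 = (-30, -60, -0.34).
Solve a·Δx + b·Δy = Δh: det = (-225)·(-60) − (-30)·60 = 15300.
∂h/∂x = [(+3.20)·(-60) − (-0.34)·60] / 15300 = -0.01122
∂h/∂y = [(-225)·(-0.34) − (-30)·(+3.20)] / 15300 = +0.01127
|∇h| = √(-0.01122² + 0.01127²) = 0.0159

0.0159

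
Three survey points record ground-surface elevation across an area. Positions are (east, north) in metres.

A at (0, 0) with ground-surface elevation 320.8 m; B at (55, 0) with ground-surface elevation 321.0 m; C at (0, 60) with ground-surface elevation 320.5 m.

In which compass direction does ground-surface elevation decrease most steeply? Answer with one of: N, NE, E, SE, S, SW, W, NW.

NW

∂z/∂x = (321.0 − 320.8) / (55 − 0) = +0.003636
∂z/∂y = (320.5 − 320.8) / (60 − 0) = -0.005000
Steepest decrease is along −∇f = (-0.003636 E, +0.005000 N) → northwest.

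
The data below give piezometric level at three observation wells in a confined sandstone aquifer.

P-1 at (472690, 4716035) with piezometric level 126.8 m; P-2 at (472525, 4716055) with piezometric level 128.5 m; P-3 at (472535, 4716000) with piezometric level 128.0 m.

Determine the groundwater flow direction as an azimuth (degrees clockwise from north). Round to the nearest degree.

Differences from P-1: to P-2 (Δx, Δy, Δh) = (-165, 20, +1.7); to P-3 = (-155, -35, +1.2).
Solve a·Δx + b·Δy = Δh: det = (-165)·(-35) − (-155)·20 = 8875.
∂h/∂x = [(+1.7)·(-35) − (+1.2)·20] / 8875 = -0.009408
∂h/∂y = [(-165)·(+1.2) − (-155)·(+1.7)] / 8875 = +0.007380
Flow direction (−∇h) has components (+0.009408 E, -0.007380 N).
Azimuth = atan2(E, N) = atan2(+0.009408, -0.007380) = 128.1° ≈ 128°.

128°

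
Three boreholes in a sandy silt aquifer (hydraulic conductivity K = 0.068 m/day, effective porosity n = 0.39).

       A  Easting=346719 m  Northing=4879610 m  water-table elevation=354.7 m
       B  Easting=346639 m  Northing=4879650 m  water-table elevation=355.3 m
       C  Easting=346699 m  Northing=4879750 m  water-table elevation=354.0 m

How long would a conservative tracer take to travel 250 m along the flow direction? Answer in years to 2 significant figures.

Taking A as reference: B−A = (-80, 40, +0.6); C−A = (-20, 140, -0.7).
Solve a·Δx + b·Δy = Δh: det = (-80)·140 − (-20)·40 = -10400.
∂h/∂x = [(+0.6)·140 − (-0.7)·40] / -10400 = -0.01077
∂h/∂y = [(-80)·(-0.7) − (-20)·(+0.6)] / -10400 = -0.006538
|∇h| = √(-0.01077² + -0.006538²) = 0.0126
Seepage velocity v = K·i/n = 0.068 × 0.0126 / 0.39 = 0.002197 m/day.
t = 250 / 0.002197 = 1.138e+05 days = 312 years.

310 years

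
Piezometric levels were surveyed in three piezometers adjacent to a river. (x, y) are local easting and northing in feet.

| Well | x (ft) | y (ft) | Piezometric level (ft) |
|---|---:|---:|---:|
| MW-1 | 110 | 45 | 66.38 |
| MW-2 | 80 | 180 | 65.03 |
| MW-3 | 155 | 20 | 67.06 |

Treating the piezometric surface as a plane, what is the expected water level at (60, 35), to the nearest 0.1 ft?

65.9 ft

Taking MW-1 as reference: MW-2−MW-1 = (-30, 135, -1.35); MW-3−MW-1 = (45, -25, +0.68).
Solve a·Δx + b·Δy = Δh: det = (-30)·(-25) − 45·135 = -5325.
∂h/∂x = [(-1.35)·(-25) − (+0.68)·135] / -5325 = +0.01090
∂h/∂y = [(-30)·(+0.68) − 45·(-1.35)] / -5325 = -0.007577
h(60, 35) = 66.38 + (+0.01090)·(-50) + (-0.007577)·(-10) = 66.38 -0.545 +0.076 = 65.911 ft.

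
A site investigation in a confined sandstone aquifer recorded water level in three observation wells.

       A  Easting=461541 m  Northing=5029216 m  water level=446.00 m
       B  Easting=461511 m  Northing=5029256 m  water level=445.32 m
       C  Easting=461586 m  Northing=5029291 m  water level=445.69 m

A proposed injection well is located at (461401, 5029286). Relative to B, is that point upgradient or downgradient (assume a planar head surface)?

Taking A as reference: B−A = (-30, 40, -0.68); C−A = (45, 75, -0.31).
Determinant of the coordinate differences = (-30)·75 − 45·40 = -4050.
∂h/∂x = [(-0.68)·75 − (-0.31)·40] / -4050 = +0.009531
∂h/∂y = [(-30)·(-0.31) − 45·(-0.68)] / -4050 = -0.009852
Head at (461401, 5029286) = 446.00 + (+0.009531)·(-140) + (-0.009852)·(70) = 443.98 m.
That is lower than the 445.32 m at B, so the point is downgradient.

downgradient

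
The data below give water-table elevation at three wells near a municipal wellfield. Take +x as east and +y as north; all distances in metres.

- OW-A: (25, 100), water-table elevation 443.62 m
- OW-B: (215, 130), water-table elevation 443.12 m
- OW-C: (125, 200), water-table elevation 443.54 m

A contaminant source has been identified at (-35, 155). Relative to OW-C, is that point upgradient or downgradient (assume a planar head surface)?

upgradient

Differences from OW-A: to OW-B (Δx, Δy, Δh) = (190, 30, -0.50); to OW-C = (100, 100, -0.08).
Determinant of the coordinate differences = 190·100 − 100·30 = 16000.
∂h/∂x = [(-0.50)·100 − (-0.08)·30] / 16000 = -0.002975
∂h/∂y = [190·(-0.08) − 100·(-0.50)] / 16000 = +0.002175
Head at (-35, 155) = 443.62 + (-0.002975)·(-60) + (+0.002175)·(55) = 443.92 m.
That is higher than the 443.54 m at OW-C, so the point is upgradient.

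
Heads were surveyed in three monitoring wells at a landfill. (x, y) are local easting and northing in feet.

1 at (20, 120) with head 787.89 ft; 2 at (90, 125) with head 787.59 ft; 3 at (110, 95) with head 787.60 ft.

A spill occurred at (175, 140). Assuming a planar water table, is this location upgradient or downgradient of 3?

downgradient

Differences from 1: to 2 (Δx, Δy, Δh) = (70, 5, -0.30); to 3 = (90, -25, -0.29).
Solve a·Δx + b·Δy = Δh: det = 70·(-25) − 90·5 = -2200.
∂h/∂x = [(-0.30)·(-25) − (-0.29)·5] / -2200 = -0.004068
∂h/∂y = [70·(-0.29) − 90·(-0.30)] / -2200 = -0.003045
Head at (175, 140) = 787.89 + (-0.004068)·(155) + (-0.003045)·(20) = 787.20 ft.
That is lower than the 787.60 ft at 3, so the point is downgradient.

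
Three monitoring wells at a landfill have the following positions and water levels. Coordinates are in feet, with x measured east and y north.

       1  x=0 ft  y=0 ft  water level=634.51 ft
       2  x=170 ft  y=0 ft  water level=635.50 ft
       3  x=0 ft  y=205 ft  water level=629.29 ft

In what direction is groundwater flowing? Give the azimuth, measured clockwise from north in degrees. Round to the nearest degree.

∂h/∂x = (635.50 − 634.51) / (170 − 0) = +0.005824
∂h/∂y = (629.29 − 634.51) / (205 − 0) = -0.02546
Flow direction (−∇h) has components (-0.005824 E, +0.02546 N).
Azimuth = atan2(E, N) = atan2(-0.005824, +0.02546) = 347.1° ≈ 347°.

347°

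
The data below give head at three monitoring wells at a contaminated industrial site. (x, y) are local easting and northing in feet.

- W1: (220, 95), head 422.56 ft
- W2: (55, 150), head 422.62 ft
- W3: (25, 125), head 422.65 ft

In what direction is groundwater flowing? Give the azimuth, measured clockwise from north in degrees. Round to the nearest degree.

045°

Differences from W1: to W2 (Δx, Δy, Δh) = (-165, 55, +0.06); to W3 = (-195, 30, +0.09).
Solve a·Δx + b·Δy = Δh: det = (-165)·30 − (-195)·55 = 5775.
∂h/∂x = [(+0.06)·30 − (+0.09)·55] / 5775 = -0.0005455
∂h/∂y = [(-165)·(+0.09) − (-195)·(+0.06)] / 5775 = -0.0005455
Flow direction (−∇h) has components (+0.0005455 E, +0.0005455 N).
Azimuth = atan2(E, N) = atan2(+0.0005455, +0.0005455) = 45.0° ≈ 045°.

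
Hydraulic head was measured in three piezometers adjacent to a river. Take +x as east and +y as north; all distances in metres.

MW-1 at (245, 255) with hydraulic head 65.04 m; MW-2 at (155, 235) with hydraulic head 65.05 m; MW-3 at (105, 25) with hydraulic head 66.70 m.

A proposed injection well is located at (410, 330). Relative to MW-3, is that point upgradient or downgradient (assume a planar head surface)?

Three-point gradient (reference MW-1): Δ to MW-2 = (-90, -20, +0.01), Δ to MW-3 = (-140, -230, +1.66).
∂h/∂x = +0.001726, ∂h/∂y = -0.008268 (det = 17900).
Head at (410, 330) = 65.04 + (+0.001726)·(165) + (-0.008268)·(75) = 64.70 m.
That is lower than the 66.70 m at MW-3, so the point is downgradient.

downgradient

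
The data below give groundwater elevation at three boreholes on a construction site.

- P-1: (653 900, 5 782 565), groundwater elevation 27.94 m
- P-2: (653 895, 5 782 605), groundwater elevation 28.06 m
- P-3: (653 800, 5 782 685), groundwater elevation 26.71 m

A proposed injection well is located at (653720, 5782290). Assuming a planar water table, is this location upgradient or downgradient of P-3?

Taking P-1 as reference: P-2−P-1 = (-5, 40, +0.12); P-3−P-1 = (-100, 120, -1.23).
Solve a·Δx + b·Δy = Δh: det = (-5)·120 − (-100)·40 = 3400.
∂h/∂x = [(+0.12)·120 − (-1.23)·40] / 3400 = +0.01871
∂h/∂y = [(-5)·(-1.23) − (-100)·(+0.12)] / 3400 = +0.005338
Head at (653720, 5782290) = 27.94 + (+0.01871)·(-180) + (+0.005338)·(-275) = 23.10 m.
That is lower than the 26.71 m at P-3, so the point is downgradient.

downgradient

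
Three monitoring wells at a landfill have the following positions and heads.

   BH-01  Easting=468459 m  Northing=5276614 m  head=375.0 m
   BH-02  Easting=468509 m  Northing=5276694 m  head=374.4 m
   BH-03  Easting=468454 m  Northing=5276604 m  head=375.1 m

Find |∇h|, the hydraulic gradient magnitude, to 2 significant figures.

0.028

Differences from BH-01: to BH-02 (Δx, Δy, Δh) = (50, 80, -0.6); to BH-03 = (-5, -10, +0.1).
Determinant of the coordinate differences = 50·(-10) − (-5)·80 = -100.
∂h/∂x = [(-0.6)·(-10) − (+0.1)·80] / -100 = +0.02000
∂h/∂y = [50·(+0.1) − (-5)·(-0.6)] / -100 = -0.02000
|∇h| = √(0.02000² + -0.02000²) = 0.02828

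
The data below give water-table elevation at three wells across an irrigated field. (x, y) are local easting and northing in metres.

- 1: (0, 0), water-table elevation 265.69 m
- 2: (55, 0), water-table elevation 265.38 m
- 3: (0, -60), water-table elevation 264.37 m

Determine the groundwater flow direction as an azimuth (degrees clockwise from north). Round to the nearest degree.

166°

∂h/∂x = (265.38 − 265.69) / (55 − 0) = -0.005636
∂h/∂y = (264.37 − 265.69) / (-60 − 0) = +0.02200
Flow direction (−∇h) has components (+0.005636 E, -0.02200 N).
Azimuth = atan2(E, N) = atan2(+0.005636, -0.02200) = 165.6° ≈ 166°.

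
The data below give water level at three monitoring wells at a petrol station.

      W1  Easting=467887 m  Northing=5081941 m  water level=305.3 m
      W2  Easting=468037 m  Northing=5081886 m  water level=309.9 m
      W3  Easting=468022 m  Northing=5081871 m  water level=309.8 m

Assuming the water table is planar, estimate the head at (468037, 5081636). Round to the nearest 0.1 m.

With h = a·x + b·y + c and W1 as origin, the differences give:
  150·a + (-55)·b = +4.6
  135·a + (-70)·b = +4.5
Eliminate b (×(-70) and ×(-55), subtract): -3075·a = -74.50 → a = ∂h/∂x = +0.02423
Back-substitute: b = ∂h/∂y = -0.01756.
h(468037, 5081636) = 305.3 + (+0.02423)·(150) + (-0.01756)·(-305) = 305.3 +3.634 +5.356 = 314.290 m.

314.3 m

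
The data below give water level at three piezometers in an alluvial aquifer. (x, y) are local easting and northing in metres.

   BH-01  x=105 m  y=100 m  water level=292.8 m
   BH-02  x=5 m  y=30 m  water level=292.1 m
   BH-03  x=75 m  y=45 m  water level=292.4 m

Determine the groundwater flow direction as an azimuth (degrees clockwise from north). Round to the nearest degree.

209°

With h = a·x + b·y + c and BH-01 as origin, the differences give:
  (-100)·a + (-70)·b = -0.7
  (-30)·a + (-55)·b = -0.4
Eliminate b (×(-55) and ×(-70), subtract): 3400·a = 10.50 → a = ∂h/∂x = +0.003088
Back-substitute: b = ∂h/∂y = +0.005588.
Flow direction (−∇h) has components (-0.003088 E, -0.005588 N).
Azimuth = atan2(E, N) = atan2(-0.003088, -0.005588) = 208.9° ≈ 209°.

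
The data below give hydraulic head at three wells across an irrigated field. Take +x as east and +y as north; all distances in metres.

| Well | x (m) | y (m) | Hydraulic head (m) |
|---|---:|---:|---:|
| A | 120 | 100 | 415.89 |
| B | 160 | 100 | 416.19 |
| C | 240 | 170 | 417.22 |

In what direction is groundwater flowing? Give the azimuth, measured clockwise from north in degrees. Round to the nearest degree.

231°

Taking A as reference: B−A = (40, 0, +0.30); C−A = (120, 70, +1.33).
Solve a·Δx + b·Δy = Δh: det = 40·70 − 120·0 = 2800.
∂h/∂x = [(+0.30)·70 − (+1.33)·0] / 2800 = +0.007500
∂h/∂y = [40·(+1.33) − 120·(+0.30)] / 2800 = +0.006143
Flow direction (−∇h) has components (-0.007500 E, -0.006143 N).
Azimuth = atan2(E, N) = atan2(-0.007500, -0.006143) = 230.7° ≈ 231°.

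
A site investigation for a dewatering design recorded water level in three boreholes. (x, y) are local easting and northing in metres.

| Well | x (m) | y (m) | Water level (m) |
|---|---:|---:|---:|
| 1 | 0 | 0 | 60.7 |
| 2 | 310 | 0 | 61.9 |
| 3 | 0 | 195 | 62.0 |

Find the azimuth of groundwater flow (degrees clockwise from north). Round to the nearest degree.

∂h/∂x = (61.9 − 60.7) / (310 − 0) = +0.003871
∂h/∂y = (62.0 − 60.7) / (195 − 0) = +0.006667
Flow direction (−∇h) has components (-0.003871 E, -0.006667 N).
Azimuth = atan2(E, N) = atan2(-0.003871, -0.006667) = 210.1° ≈ 210°.

210°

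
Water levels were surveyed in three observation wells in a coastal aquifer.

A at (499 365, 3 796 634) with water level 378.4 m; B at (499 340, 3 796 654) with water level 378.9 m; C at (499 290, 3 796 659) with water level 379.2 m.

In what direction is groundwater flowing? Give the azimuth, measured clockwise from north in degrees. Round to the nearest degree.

169°

Three-point gradient (reference A): Δ to B = (-25, 20, +0.5), Δ to C = (-75, 25, +0.8).
∂h/∂x = -0.004000, ∂h/∂y = +0.02000 (det = 875).
Flow direction (−∇h) has components (+0.004000 E, -0.02000 N).
Azimuth = atan2(E, N) = atan2(+0.004000, -0.02000) = 168.7° ≈ 169°.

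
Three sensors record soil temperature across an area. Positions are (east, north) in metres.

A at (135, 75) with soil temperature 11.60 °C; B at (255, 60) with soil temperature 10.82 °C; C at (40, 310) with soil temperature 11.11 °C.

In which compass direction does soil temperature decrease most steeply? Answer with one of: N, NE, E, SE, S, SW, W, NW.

NE

Differences from A: to B (Δx, Δy, Δh) = (120, -15, -0.78); to C = (-95, 235, -0.49).
Solve a·Δx + b·Δy = ΔT: det = 120·235 − (-95)·(-15) = 26775.
∂T/∂x = [(-0.78)·235 − (-0.49)·(-15)] / 26775 = -0.007120
∂T/∂y = [120·(-0.49) − (-95)·(-0.78)] / 26775 = -0.004964
Steepest decrease is along −∇f = (+0.007120 E, +0.004964 N) → northeast.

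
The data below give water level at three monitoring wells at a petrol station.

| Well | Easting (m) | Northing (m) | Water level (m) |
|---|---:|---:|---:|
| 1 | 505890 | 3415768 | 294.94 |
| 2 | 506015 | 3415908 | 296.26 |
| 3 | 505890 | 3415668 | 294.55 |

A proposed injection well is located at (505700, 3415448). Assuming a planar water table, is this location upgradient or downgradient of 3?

With h = a·x + b·y + c and 1 as origin, the differences give:
  125·a + 140·b = +1.32
  0·a + (-100)·b = -0.39
Eliminate b (×(-100) and ×140, subtract): -12500·a = -77.400 → a = ∂h/∂x = +0.006192
Back-substitute: b = ∂h/∂y = +0.003900.
Head at (505700, 3415448) = 294.94 + (+0.006192)·(-190) + (+0.003900)·(-320) = 292.52 m.
That is lower than the 294.55 m at 3, so the point is downgradient.

downgradient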